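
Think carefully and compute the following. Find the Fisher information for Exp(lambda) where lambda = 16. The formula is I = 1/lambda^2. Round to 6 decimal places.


Fisher information for exponential: I(lambda) = 1/lambda^2.
lambda = 16, lambda^2 = 256.
I = 1/256 = 0.003906

0.003906


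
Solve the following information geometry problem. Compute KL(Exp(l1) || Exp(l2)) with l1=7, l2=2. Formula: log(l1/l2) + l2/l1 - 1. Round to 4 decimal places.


KL divergence for exponential family:
KL = log(l1/l2) + l2/l1 - 1.
log(7/2) = 1.252763.
2/7 = 0.285714.
KL = 1.252763 + 0.285714 - 1 = 0.5385

0.5385


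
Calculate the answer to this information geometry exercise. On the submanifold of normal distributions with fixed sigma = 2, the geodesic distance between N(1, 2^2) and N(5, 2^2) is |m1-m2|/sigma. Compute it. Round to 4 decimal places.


On the fixed-variance normal subfamily, geodesic distance = |m1-m2|/sigma.
|1 - 5| = 4.
sigma = 2.
d = 4/2 = 2.0000

2.0000


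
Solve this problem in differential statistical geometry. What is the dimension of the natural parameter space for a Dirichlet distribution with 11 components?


Exponential family dimension calculation:
Dirichlet with 11 components has 11 natural parameters.

11


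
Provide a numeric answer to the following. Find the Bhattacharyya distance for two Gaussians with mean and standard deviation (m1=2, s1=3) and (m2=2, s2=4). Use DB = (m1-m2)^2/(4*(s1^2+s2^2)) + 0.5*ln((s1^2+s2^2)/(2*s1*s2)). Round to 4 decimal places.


Bhattacharyya distance between two Gaussians:
DB = (m1-m2)^2/(4*(s1^2+s2^2)) + (1/2)*ln((s1^2+s2^2)/(2*s1*s2)).
(m1-m2)^2 = (0)^2 = 0.
s1^2+s2^2 = 9 + 16 = 25.
term1 = 0/100 = 0.0.
term2 = 0.5*ln(25/24.0) = 0.020411.
DB = 0.0 + 0.020411 = 0.0204

0.0204


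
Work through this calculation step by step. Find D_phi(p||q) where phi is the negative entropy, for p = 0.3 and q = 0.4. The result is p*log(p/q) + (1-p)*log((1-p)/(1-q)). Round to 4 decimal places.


Bregman divergence with negative entropy generator:
D = p*log(p/q) + (1-p)*log((1-p)/(1-q)).
p = 0.3, q = 0.4.
p*log(p/q) = 0.3*log(0.3/0.4) = -0.086305.
(1-p)*log((1-p)/(1-q)) = 0.7*log(0.7/0.6) = 0.107905.
D = -0.086305 + 0.107905 = 0.0216

0.0216


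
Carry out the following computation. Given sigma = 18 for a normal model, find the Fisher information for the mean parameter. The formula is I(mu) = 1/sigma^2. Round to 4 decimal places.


The Fisher information for the mean of a normal distribution is I(mu) = 1/sigma^2.
sigma = 18, so sigma^2 = 324.
I(mu) = 1/324 = 0.0031

0.0031


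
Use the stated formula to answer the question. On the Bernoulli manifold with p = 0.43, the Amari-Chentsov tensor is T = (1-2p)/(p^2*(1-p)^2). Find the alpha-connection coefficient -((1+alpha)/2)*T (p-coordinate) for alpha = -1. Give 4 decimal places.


Skewness (Amari-Chentsov) tensor: T = (1-2p)/(p^2*(1-p)^2).
p = 0.43, 1-2p = 0.14, p^2 = 0.1849, (1-p)^2 = 0.3249.
T = 0.14/(0.1849 * 0.3249) = 2.330459.
In the p-coordinate, Gamma^(alpha) = Gamma^(0) - (alpha/2)*T with Gamma^(0) = (1/2)*g'(p) = -T/2,
so Gamma^(alpha) = -((1+alpha)/2)*T.
alpha = -1, -(1+alpha)/2 = 0.0.
Gamma = 0.0 * 2.330459 = 0.0000

0.0000


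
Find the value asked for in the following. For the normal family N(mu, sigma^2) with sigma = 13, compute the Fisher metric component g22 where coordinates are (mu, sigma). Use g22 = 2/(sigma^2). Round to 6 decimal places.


For the 2-parameter normal family, the Fisher metric has:
  g11 = 1/sigma^2, g22 = 2/sigma^2.
sigma = 13, sigma^2 = 169.
g22 = 0.011834

0.011834


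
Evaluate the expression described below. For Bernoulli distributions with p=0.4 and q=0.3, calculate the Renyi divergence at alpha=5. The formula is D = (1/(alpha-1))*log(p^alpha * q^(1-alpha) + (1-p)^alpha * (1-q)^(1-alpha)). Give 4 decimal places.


Renyi divergence of order alpha between Bernoulli distributions:
D = (1/(alpha-1))*log(p^alpha * q^(1-alpha) + (1-p)^alpha * (1-q)^(1-alpha)).
alpha = 5, p = 0.4, q = 0.3.
p^alpha * q^(1-alpha) = 0.4^5 * 0.3^-4 = 1.264198.
(1-p)^alpha * (1-q)^(1-alpha) = 0.6^5 * 0.7^-4 = 0.323865.
sum = 1.264198 + 0.323865 = 1.588063.
D = (1/4)*log(1.588063) = 0.1156

0.1156


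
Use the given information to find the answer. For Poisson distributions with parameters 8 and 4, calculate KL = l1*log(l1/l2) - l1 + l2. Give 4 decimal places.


KL divergence for Poisson:
KL = l1*log(l1/l2) - l1 + l2.
l1 = 8, l2 = 4.
log(8/4) = 0.693147.
l1*log(l1/l2) = 8 * 0.693147 = 5.545177.
KL = 5.545177 - 8 + 4 = 1.5452

1.5452


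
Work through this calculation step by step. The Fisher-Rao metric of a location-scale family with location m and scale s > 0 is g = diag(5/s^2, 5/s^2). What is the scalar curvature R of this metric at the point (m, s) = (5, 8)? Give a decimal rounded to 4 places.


The metric has the form g = (A dm^2 + B ds^2)/s^2 with A = 5, B = 5.
Substitute u = sqrt(A/B)*m: g = B*(du^2 + ds^2)/s^2, i.e. B times the
Poincare upper half-plane metric, which has constant Gaussian curvature -1.
Scaling a 2D metric by a constant c divides the Gaussian curvature by c,
so K = -1/B = -1/(5) = -0.2000 everywhere (the point (m, s) = (5, 8) is irrelevant:
the curvature is constant).
Scalar curvature in dimension 2: R = 2K = -2/(5) = -0.4000.

-0.4000


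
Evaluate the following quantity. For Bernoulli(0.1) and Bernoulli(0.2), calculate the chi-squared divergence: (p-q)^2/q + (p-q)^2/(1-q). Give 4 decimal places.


Chi-squared divergence between Bernoulli distributions:
chi^2 = (p-q)^2/q + (p-q)^2/(1-q).
p = 0.1, q = 0.2, p-q = -0.1.
(p-q)^2 = 0.01.
term1 = 0.01/0.2 = 0.05.
term2 = 0.01/0.8 = 0.0125.
chi^2 = 0.05 + 0.0125 = 0.0625

0.0625


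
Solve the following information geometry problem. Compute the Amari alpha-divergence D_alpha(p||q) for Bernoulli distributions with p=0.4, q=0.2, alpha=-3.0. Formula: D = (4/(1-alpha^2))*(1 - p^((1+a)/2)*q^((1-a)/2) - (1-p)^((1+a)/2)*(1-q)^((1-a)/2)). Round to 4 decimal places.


Amari alpha-divergence:
D = (4/(1-alpha^2))*(1 - p^((1+a)/2)*q^((1-a)/2) - (1-p)^((1+a)/2)*(1-q)^((1-a)/2)).
alpha = -3.0, p = 0.4, q = 0.2.
e1 = (1+alpha)/2 = -1.0, e2 = (1-alpha)/2 = 2.0.
t1 = p^e1 * q^e2 = 0.4^-1.0 * 0.2^2.0 = 0.1.
t2 = (1-p)^e1 * (1-q)^e2 = 0.6^-1.0 * 0.8^2.0 = 1.066667.
4/(1-alpha^2) = -0.5.
D = -0.5*(1 - 0.1 - 1.066667) = 0.0833

0.0833


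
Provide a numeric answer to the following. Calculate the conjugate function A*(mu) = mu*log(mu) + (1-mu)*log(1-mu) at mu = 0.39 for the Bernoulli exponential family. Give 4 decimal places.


Legendre transform for Bernoulli:
A*(mu) = mu*log(mu) + (1-mu)*log(1-mu).
mu = 0.39, 1-mu = 0.61.
mu*log(mu) = 0.39*log(0.39) = -0.367227.
(1-mu)*log(1-mu) = 0.61*log(0.61) = -0.301521.
A* = -0.367227 + -0.301521 = -0.6687

-0.6687


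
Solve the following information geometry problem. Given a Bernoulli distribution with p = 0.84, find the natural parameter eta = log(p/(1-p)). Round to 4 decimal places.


Natural parameter for Bernoulli: eta = log(p/(1-p)).
p = 0.84, 1-p = 0.16.
p/(1-p) = 5.25.
eta = log(5.25) = 1.6582

1.6582


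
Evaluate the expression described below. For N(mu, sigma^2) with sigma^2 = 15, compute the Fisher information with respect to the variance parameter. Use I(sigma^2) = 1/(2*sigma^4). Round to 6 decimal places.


Fisher information for variance: I(sigma^2) = 1/(2*sigma^4).
sigma^2 = 15, so sigma^4 = 225.
I = 1/(2*225) = 1/450 = 0.002222

0.002222


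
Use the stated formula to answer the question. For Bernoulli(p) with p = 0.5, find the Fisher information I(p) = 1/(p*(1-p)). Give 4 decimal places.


For Bernoulli(p), Fisher information is I(p) = 1/(p*(1-p)).
p = 0.5, 1-p = 0.5.
p*(1-p) = 0.25.
I(p) = 1/0.25 = 4.0000

4.0000


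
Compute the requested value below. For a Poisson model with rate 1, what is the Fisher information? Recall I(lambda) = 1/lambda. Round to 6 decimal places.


Fisher information for Poisson: I(lambda) = 1/lambda.
lambda = 1.
I(lambda) = 1/1 = 1.000000

1.000000


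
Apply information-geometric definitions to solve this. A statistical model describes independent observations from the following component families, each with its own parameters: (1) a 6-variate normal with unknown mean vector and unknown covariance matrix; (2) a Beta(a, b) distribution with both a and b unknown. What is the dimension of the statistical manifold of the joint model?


The dimension of a statistical manifold equals the number of free
(independent) real parameters of the model. For a product of independent
blocks the parameter counts add.
- 6-variate normal: 6 (mean) + 6*7/2 = 21 (symmetric covariance) = 27.
- Beta (a, b): 2.
Total = 27 + 2 = 29.
Dimension = 29

29


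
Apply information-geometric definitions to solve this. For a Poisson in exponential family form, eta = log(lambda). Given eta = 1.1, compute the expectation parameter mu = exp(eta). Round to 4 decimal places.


Expectation parameter for Poisson exponential family:
mu = exp(eta).
eta = 1.1.
mu = exp(1.1) = 3.0042

3.0042


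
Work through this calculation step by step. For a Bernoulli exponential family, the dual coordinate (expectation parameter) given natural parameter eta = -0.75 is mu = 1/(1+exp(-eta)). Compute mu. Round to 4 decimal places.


Dual coordinate (expectation parameter) for Bernoulli:
mu = 1/(1+exp(-eta)).
eta = -0.75.
exp(-eta) = exp(0.75) = 2.117.
mu = 1/(1+2.117) = 0.3208

0.3208


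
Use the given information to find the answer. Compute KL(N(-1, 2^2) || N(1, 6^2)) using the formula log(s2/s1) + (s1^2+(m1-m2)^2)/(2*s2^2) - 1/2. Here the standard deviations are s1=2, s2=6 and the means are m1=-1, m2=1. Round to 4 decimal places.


KL divergence between normal distributions:
KL = log(s2/s1) + (s1^2 + (m1-m2)^2)/(2*s2^2) - 1/2.
log(6/2) = 1.098612.
(2^2 + (-1-1)^2)/(2*6^2) = (4 + 4)/72 = 0.111111.
KL = 1.098612 + 0.111111 - 0.5 = 0.7097

0.7097


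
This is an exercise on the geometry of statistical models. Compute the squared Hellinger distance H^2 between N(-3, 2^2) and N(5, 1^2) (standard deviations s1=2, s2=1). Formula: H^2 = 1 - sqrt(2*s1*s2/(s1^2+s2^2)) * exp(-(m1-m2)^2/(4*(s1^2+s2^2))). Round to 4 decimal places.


Squared Hellinger distance for Gaussians:
H^2 = 1 - sqrt(2*s1*s2/(s1^2+s2^2)) * exp(-(m1-m2)^2/(4*(s1^2+s2^2))).
s1^2 = 4, s2^2 = 1, s1^2+s2^2 = 5.
sqrt(2*2*1/(5)) = 0.894427.
(m1-m2)^2 = (-8)^2 = 64.
exp(-64/(4*5)) = exp(-3.2) = 0.040762.
H^2 = 1 - 0.894427*0.040762 = 0.9635

0.9635


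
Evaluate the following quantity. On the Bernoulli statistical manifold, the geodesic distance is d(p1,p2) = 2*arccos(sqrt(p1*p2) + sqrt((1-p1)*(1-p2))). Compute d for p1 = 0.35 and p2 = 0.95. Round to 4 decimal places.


Geodesic distance on Bernoulli manifold:
d(p1,p2) = 2*arccos(sqrt(p1*p2) + sqrt((1-p1)*(1-p2))).
sqrt(p1*p2) = sqrt(0.35*0.95) = 0.576628.
sqrt((1-p1)*(1-p2)) = sqrt(0.65*0.05) = 0.180278.
arg = 0.576628 + 0.180278 = 0.756906.
d = 2*arccos(0.756906) = 1.4245

1.4245


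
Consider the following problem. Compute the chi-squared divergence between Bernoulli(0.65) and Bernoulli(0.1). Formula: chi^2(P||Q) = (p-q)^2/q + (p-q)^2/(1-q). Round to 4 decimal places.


Chi-squared divergence between Bernoulli distributions:
chi^2 = (p-q)^2/q + (p-q)^2/(1-q).
p = 0.65, q = 0.1, p-q = 0.55.
(p-q)^2 = 0.3025.
term1 = 0.3025/0.1 = 3.025.
term2 = 0.3025/0.9 = 0.336111.
chi^2 = 3.025 + 0.336111 = 3.3611

3.3611


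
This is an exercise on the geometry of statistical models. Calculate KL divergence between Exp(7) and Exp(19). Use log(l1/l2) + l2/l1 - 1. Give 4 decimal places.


KL divergence for exponential family:
KL = log(l1/l2) + l2/l1 - 1.
log(7/19) = -0.998529.
19/7 = 2.714286.
KL = -0.998529 + 2.714286 - 1 = 0.7158

0.7158


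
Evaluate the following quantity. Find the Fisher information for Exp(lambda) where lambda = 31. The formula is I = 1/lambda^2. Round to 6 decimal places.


Fisher information for exponential: I(lambda) = 1/lambda^2.
lambda = 31, lambda^2 = 961.
I = 1/961 = 0.001041

0.001041


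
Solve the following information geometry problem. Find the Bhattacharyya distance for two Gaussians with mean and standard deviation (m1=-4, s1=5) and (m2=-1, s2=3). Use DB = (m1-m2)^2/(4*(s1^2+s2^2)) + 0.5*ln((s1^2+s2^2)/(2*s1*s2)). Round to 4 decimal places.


Bhattacharyya distance between two Gaussians:
DB = (m1-m2)^2/(4*(s1^2+s2^2)) + (1/2)*ln((s1^2+s2^2)/(2*s1*s2)).
(m1-m2)^2 = (-3)^2 = 9.
s1^2+s2^2 = 25 + 9 = 34.
term1 = 9/136 = 0.066176.
term2 = 0.5*ln(34/30.0) = 0.062582.
DB = 0.066176 + 0.062582 = 0.1288

0.1288


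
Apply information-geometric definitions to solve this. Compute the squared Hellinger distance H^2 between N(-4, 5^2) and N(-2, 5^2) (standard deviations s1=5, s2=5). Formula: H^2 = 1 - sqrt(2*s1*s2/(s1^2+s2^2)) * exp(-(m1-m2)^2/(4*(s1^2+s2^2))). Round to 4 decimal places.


Squared Hellinger distance for Gaussians:
H^2 = 1 - sqrt(2*s1*s2/(s1^2+s2^2)) * exp(-(m1-m2)^2/(4*(s1^2+s2^2))).
s1^2 = 25, s2^2 = 25, s1^2+s2^2 = 50.
sqrt(2*5*5/(50)) = 1.0.
(m1-m2)^2 = (-2)^2 = 4.
exp(-4/(4*50)) = exp(-0.02) = 0.980199.
H^2 = 1 - 1.0*0.980199 = 0.0198

0.0198


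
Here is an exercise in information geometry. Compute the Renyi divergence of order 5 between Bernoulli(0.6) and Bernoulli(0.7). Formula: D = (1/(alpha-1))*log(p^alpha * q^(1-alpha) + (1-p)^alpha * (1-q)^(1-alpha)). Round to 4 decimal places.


Renyi divergence of order alpha between Bernoulli distributions:
D = (1/(alpha-1))*log(p^alpha * q^(1-alpha) + (1-p)^alpha * (1-q)^(1-alpha)).
alpha = 5, p = 0.6, q = 0.7.
p^alpha * q^(1-alpha) = 0.6^5 * 0.7^-4 = 0.323865.
(1-p)^alpha * (1-q)^(1-alpha) = 0.4^5 * 0.3^-4 = 1.264198.
sum = 0.323865 + 1.264198 = 1.588063.
D = (1/4)*log(1.588063) = 0.1156

0.1156


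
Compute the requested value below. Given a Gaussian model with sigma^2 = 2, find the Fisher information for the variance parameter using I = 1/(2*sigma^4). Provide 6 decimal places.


Fisher information for variance: I(sigma^2) = 1/(2*sigma^4).
sigma^2 = 2, so sigma^4 = 4.
I = 1/(2*4) = 1/8 = 0.125000

0.125000


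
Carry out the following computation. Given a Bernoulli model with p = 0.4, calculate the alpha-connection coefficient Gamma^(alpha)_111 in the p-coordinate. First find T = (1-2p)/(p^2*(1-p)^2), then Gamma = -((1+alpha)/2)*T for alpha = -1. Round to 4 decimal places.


Skewness (Amari-Chentsov) tensor: T = (1-2p)/(p^2*(1-p)^2).
p = 0.4, 1-2p = 0.2, p^2 = 0.16, (1-p)^2 = 0.36.
T = 0.2/(0.16 * 0.36) = 3.472222.
In the p-coordinate, Gamma^(alpha) = Gamma^(0) - (alpha/2)*T with Gamma^(0) = (1/2)*g'(p) = -T/2,
so Gamma^(alpha) = -((1+alpha)/2)*T.
alpha = -1, -(1+alpha)/2 = 0.0.
Gamma = 0.0 * 3.472222 = 0.0000

0.0000


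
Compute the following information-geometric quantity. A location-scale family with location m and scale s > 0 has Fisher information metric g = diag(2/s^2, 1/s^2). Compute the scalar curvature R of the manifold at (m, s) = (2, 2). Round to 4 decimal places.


The metric has the form g = (A dm^2 + B ds^2)/s^2 with A = 2, B = 1.
Substitute u = sqrt(A/B)*m: g = B*(du^2 + ds^2)/s^2, i.e. B times the
Poincare upper half-plane metric, which has constant Gaussian curvature -1.
Scaling a 2D metric by a constant c divides the Gaussian curvature by c,
so K = -1/B = -1/(1) = -1.0000 everywhere (the point (m, s) = (2, 2) is irrelevant:
the curvature is constant).
Scalar curvature in dimension 2: R = 2K = -2/(1) = -2.0000.

-2.0000


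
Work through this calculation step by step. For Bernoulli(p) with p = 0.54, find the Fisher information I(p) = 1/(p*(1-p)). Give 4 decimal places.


For Bernoulli(p), Fisher information is I(p) = 1/(p*(1-p)).
p = 0.54, 1-p = 0.46.
p*(1-p) = 0.2484.
I(p) = 1/0.2484 = 4.0258

4.0258


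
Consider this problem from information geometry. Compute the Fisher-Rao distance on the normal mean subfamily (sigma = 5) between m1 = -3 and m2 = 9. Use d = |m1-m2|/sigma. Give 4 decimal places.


On the fixed-variance normal subfamily, geodesic distance = |m1-m2|/sigma.
|-3 - 9| = 12.
sigma = 5.
d = 12/5 = 2.4000

2.4000


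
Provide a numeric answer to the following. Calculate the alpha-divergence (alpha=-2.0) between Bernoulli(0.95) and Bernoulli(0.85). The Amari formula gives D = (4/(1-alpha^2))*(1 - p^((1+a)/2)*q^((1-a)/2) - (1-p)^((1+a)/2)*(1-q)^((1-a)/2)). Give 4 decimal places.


Amari alpha-divergence:
D = (4/(1-alpha^2))*(1 - p^((1+a)/2)*q^((1-a)/2) - (1-p)^((1+a)/2)*(1-q)^((1-a)/2)).
alpha = -2.0, p = 0.95, q = 0.85.
e1 = (1+alpha)/2 = -0.5, e2 = (1-alpha)/2 = 1.5.
t1 = p^e1 * q^e2 = 0.95^-0.5 * 0.85^1.5 = 0.80402.
t2 = (1-p)^e1 * (1-q)^e2 = 0.05^-0.5 * 0.15^1.5 = 0.259808.
4/(1-alpha^2) = -1.333333.
D = -1.333333*(1 - 0.80402 - 0.259808) = 0.0851

0.0851


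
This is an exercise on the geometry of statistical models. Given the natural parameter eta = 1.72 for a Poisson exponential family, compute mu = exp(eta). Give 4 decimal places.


Expectation parameter for Poisson exponential family:
mu = exp(eta).
eta = 1.72.
mu = exp(1.72) = 5.5845

5.5845


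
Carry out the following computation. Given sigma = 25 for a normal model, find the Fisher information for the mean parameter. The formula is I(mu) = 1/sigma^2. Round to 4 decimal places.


The Fisher information for the mean of a normal distribution is I(mu) = 1/sigma^2.
sigma = 25, so sigma^2 = 625.
I(mu) = 1/625 = 0.0016

0.0016


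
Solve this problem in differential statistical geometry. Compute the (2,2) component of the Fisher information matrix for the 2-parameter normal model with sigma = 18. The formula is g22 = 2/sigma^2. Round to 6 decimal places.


For the 2-parameter normal family, the Fisher metric has:
  g11 = 1/sigma^2, g22 = 2/sigma^2.
sigma = 18, sigma^2 = 324.
g22 = 0.006173

0.006173


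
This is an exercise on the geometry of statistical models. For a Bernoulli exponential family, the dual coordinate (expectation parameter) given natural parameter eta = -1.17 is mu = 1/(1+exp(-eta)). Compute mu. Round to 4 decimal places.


Dual coordinate (expectation parameter) for Bernoulli:
mu = 1/(1+exp(-eta)).
eta = -1.17.
exp(-eta) = exp(1.17) = 3.221993.
mu = 1/(1+3.221993) = 0.2369

0.2369


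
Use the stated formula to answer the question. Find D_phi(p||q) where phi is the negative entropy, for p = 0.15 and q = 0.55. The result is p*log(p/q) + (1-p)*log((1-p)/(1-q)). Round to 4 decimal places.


Bregman divergence with negative entropy generator:
D = p*log(p/q) + (1-p)*log((1-p)/(1-q)).
p = 0.15, q = 0.55.
p*log(p/q) = 0.15*log(0.15/0.55) = -0.194892.
(1-p)*log((1-p)/(1-q)) = 0.85*log(0.85/0.45) = 0.54059.
D = -0.194892 + 0.54059 = 0.3457

0.3457


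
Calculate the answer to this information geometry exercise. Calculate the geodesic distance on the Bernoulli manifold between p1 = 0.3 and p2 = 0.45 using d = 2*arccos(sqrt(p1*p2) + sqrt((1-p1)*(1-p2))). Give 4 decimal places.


Geodesic distance on Bernoulli manifold:
d(p1,p2) = 2*arccos(sqrt(p1*p2) + sqrt((1-p1)*(1-p2))).
sqrt(p1*p2) = sqrt(0.3*0.45) = 0.367423.
sqrt((1-p1)*(1-p2)) = sqrt(0.7*0.55) = 0.620484.
arg = 0.367423 + 0.620484 = 0.987907.
d = 2*arccos(0.987907) = 0.3113

0.3113


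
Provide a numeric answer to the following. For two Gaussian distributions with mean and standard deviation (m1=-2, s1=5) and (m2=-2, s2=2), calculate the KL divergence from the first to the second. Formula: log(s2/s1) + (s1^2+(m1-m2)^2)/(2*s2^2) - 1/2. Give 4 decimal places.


KL divergence between normal distributions:
KL = log(s2/s1) + (s1^2 + (m1-m2)^2)/(2*s2^2) - 1/2.
log(2/5) = -0.916291.
(5^2 + (-2--2)^2)/(2*2^2) = (25 + 0)/8 = 3.125.
KL = -0.916291 + 3.125 - 0.5 = 1.7087

1.7087


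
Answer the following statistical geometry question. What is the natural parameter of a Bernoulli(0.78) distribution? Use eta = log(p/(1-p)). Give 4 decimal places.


Natural parameter for Bernoulli: eta = log(p/(1-p)).
p = 0.78, 1-p = 0.22.
p/(1-p) = 3.545455.
eta = log(3.545455) = 1.2657

1.2657


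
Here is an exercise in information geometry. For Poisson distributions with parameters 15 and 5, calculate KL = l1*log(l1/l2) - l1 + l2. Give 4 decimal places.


KL divergence for Poisson:
KL = l1*log(l1/l2) - l1 + l2.
l1 = 15, l2 = 5.
log(15/5) = 1.098612.
l1*log(l1/l2) = 15 * 1.098612 = 16.479184.
KL = 16.479184 - 15 + 5 = 6.4792

6.4792


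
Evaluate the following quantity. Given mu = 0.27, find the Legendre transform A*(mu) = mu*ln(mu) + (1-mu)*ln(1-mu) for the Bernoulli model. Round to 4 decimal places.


Legendre transform for Bernoulli:
A*(mu) = mu*log(mu) + (1-mu)*log(1-mu).
mu = 0.27, 1-mu = 0.73.
mu*log(mu) = 0.27*log(0.27) = -0.35352.
(1-mu)*log(1-mu) = 0.73*log(0.73) = -0.229739.
A* = -0.35352 + -0.229739 = -0.5833

-0.5833


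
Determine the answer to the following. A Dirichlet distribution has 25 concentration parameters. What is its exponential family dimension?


Exponential family dimension calculation:
Dirichlet with 25 components has 25 natural parameters.

25


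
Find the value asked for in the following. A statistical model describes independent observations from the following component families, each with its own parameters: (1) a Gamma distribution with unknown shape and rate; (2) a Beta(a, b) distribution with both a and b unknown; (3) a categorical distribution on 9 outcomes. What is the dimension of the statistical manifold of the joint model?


The dimension of a statistical manifold equals the number of free
(independent) real parameters of the model. For a product of independent
blocks the parameter counts add.
- Gamma (shape, rate): 2.
- Beta (a, b): 2.
- categorical on 9 outcomes (probabilities sum to 1): 9-1 = 8.
Total = 2 + 2 + 8 = 12.
Dimension = 12

12


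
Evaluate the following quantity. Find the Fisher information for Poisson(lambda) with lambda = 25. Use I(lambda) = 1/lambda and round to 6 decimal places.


Fisher information for Poisson: I(lambda) = 1/lambda.
lambda = 25.
I(lambda) = 1/25 = 0.040000

0.040000


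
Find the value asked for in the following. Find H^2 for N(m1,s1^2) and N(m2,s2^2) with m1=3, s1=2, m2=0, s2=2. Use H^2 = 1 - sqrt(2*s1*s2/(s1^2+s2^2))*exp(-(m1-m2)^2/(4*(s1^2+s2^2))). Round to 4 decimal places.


Squared Hellinger distance for Gaussians:
H^2 = 1 - sqrt(2*s1*s2/(s1^2+s2^2)) * exp(-(m1-m2)^2/(4*(s1^2+s2^2))).
s1^2 = 4, s2^2 = 4, s1^2+s2^2 = 8.
sqrt(2*2*2/(8)) = 1.0.
(m1-m2)^2 = (3)^2 = 9.
exp(-9/(4*8)) = exp(-0.28125) = 0.75484.
H^2 = 1 - 1.0*0.75484 = 0.2452

0.2452


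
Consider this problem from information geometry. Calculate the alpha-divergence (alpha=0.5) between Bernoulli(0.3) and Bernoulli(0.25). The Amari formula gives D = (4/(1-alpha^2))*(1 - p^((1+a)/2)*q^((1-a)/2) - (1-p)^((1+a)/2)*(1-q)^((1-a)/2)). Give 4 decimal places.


Amari alpha-divergence:
D = (4/(1-alpha^2))*(1 - p^((1+a)/2)*q^((1-a)/2) - (1-p)^((1+a)/2)*(1-q)^((1-a)/2)).
alpha = 0.5, p = 0.3, q = 0.25.
e1 = (1+alpha)/2 = 0.75, e2 = (1-alpha)/2 = 0.25.
t1 = p^e1 * q^e2 = 0.3^0.75 * 0.25^0.25 = 0.286633.
t2 = (1-p)^e1 * (1-q)^e2 = 0.7^0.75 * 0.75^0.25 = 0.712178.
4/(1-alpha^2) = 5.333333.
D = 5.333333*(1 - 0.286633 - 0.712178) = 0.0063

0.0063


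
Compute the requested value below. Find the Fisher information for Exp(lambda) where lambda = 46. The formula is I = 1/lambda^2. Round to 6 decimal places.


Fisher information for exponential: I(lambda) = 1/lambda^2.
lambda = 46, lambda^2 = 2116.
I = 1/2116 = 0.000473

0.000473


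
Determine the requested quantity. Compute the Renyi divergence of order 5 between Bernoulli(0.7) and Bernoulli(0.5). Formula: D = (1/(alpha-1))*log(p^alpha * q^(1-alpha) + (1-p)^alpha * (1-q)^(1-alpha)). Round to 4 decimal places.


Renyi divergence of order alpha between Bernoulli distributions:
D = (1/(alpha-1))*log(p^alpha * q^(1-alpha) + (1-p)^alpha * (1-q)^(1-alpha)).
alpha = 5, p = 0.7, q = 0.5.
p^alpha * q^(1-alpha) = 0.7^5 * 0.5^-4 = 2.68912.
(1-p)^alpha * (1-q)^(1-alpha) = 0.3^5 * 0.5^-4 = 0.03888.
sum = 2.68912 + 0.03888 = 2.728.
D = (1/4)*log(2.728) = 0.2509

0.2509


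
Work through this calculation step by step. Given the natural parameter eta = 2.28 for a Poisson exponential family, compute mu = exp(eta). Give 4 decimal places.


Expectation parameter for Poisson exponential family:
mu = exp(eta).
eta = 2.28.
mu = exp(2.28) = 9.7767

9.7767


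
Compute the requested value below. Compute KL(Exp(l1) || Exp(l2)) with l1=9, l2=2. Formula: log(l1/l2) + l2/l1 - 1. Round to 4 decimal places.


KL divergence for exponential family:
KL = log(l1/l2) + l2/l1 - 1.
log(9/2) = 1.504077.
2/9 = 0.222222.
KL = 1.504077 + 0.222222 - 1 = 0.7263

0.7263


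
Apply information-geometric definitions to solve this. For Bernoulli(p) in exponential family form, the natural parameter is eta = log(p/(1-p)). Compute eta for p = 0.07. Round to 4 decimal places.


Natural parameter for Bernoulli: eta = log(p/(1-p)).
p = 0.07, 1-p = 0.93.
p/(1-p) = 0.075269.
eta = log(0.075269) = -2.5867

-2.5867


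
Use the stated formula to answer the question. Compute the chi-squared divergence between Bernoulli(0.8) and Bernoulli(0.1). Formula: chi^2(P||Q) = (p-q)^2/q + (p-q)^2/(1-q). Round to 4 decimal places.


Chi-squared divergence between Bernoulli distributions:
chi^2 = (p-q)^2/q + (p-q)^2/(1-q).
p = 0.8, q = 0.1, p-q = 0.7.
(p-q)^2 = 0.49.
term1 = 0.49/0.1 = 4.9.
term2 = 0.49/0.9 = 0.544444.
chi^2 = 4.9 + 0.544444 = 5.4444

5.4444


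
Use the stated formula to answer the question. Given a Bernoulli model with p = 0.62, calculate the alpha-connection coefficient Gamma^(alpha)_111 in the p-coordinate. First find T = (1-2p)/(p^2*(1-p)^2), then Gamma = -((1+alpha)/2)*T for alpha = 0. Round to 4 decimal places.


Skewness (Amari-Chentsov) tensor: T = (1-2p)/(p^2*(1-p)^2).
p = 0.62, 1-2p = -0.24, p^2 = 0.3844, (1-p)^2 = 0.1444.
T = -0.24/(0.3844 * 0.1444) = -4.323751.
In the p-coordinate, Gamma^(alpha) = Gamma^(0) - (alpha/2)*T with Gamma^(0) = (1/2)*g'(p) = -T/2,
so Gamma^(alpha) = -((1+alpha)/2)*T.
alpha = 0, -(1+alpha)/2 = -0.5.
Gamma = -0.5 * -4.323751 = 2.1619

2.1619


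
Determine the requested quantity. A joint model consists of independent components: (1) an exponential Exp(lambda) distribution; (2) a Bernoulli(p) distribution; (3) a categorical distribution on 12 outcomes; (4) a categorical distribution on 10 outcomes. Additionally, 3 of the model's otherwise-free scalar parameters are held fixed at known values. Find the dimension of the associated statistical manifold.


The dimension of a statistical manifold equals the number of free
(independent) real parameters of the model. For a product of independent
blocks the parameter counts add.
- exponential (lambda): 1.
- Bernoulli (p): 1.
- categorical on 12 outcomes (probabilities sum to 1): 12-1 = 11.
- categorical on 10 outcomes (probabilities sum to 1): 10-1 = 9.
Total = 1 + 1 + 11 + 9 = 22.
3 parameter(s) fixed at known values: 22 - 3 = 19.
Dimension = 19

19


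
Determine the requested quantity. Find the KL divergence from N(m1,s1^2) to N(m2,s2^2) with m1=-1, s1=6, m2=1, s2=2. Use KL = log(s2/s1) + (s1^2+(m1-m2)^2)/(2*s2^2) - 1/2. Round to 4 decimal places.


KL divergence between normal distributions:
KL = log(s2/s1) + (s1^2 + (m1-m2)^2)/(2*s2^2) - 1/2.
log(2/6) = -1.098612.
(6^2 + (-1-1)^2)/(2*2^2) = (36 + 4)/8 = 5.0.
KL = -1.098612 + 5.0 - 0.5 = 3.4014

3.4014


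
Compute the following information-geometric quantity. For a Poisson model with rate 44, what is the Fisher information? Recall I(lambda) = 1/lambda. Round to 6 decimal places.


Fisher information for Poisson: I(lambda) = 1/lambda.
lambda = 44.
I(lambda) = 1/44 = 0.022727

0.022727


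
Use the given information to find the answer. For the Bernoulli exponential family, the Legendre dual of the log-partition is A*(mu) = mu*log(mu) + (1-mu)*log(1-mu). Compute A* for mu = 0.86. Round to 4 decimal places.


Legendre transform for Bernoulli:
A*(mu) = mu*log(mu) + (1-mu)*log(1-mu).
mu = 0.86, 1-mu = 0.14.
mu*log(mu) = 0.86*log(0.86) = -0.129708.
(1-mu)*log(1-mu) = 0.14*log(0.14) = -0.275256.
A* = -0.129708 + -0.275256 = -0.4050

-0.4050


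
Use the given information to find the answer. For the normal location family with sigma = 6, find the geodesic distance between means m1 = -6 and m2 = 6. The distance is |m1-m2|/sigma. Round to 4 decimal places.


On the fixed-variance normal subfamily, geodesic distance = |m1-m2|/sigma.
|-6 - 6| = 12.
sigma = 6.
d = 12/6 = 2.0000

2.0000


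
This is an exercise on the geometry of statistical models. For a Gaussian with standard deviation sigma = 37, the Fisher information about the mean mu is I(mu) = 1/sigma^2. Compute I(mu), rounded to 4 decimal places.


The Fisher information for the mean of a normal distribution is I(mu) = 1/sigma^2.
sigma = 37, so sigma^2 = 1369.
I(mu) = 1/1369 = 0.0007

0.0007


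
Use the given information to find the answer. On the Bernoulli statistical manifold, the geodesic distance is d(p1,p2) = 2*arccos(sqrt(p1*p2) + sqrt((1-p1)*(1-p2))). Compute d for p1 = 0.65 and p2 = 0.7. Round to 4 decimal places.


Geodesic distance on Bernoulli manifold:
d(p1,p2) = 2*arccos(sqrt(p1*p2) + sqrt((1-p1)*(1-p2))).
sqrt(p1*p2) = sqrt(0.65*0.7) = 0.674537.
sqrt((1-p1)*(1-p2)) = sqrt(0.35*0.3) = 0.324037.
arg = 0.674537 + 0.324037 = 0.998574.
d = 2*arccos(0.998574) = 0.1068

0.1068


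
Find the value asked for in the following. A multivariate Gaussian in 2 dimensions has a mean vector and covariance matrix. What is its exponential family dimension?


Exponential family dimension calculation:
For 2-dim MVN: mean has 2 params, covariance has 2*3/2 = 3 unique entries.
Total dim = 2 + 3 = 5.

5


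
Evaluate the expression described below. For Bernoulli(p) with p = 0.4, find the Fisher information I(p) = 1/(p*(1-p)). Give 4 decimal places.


For Bernoulli(p), Fisher information is I(p) = 1/(p*(1-p)).
p = 0.4, 1-p = 0.6.
p*(1-p) = 0.24.
I(p) = 1/0.24 = 4.1667

4.1667


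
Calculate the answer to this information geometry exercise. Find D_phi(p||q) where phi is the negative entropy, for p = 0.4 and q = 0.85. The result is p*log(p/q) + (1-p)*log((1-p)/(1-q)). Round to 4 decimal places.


Bregman divergence with negative entropy generator:
D = p*log(p/q) + (1-p)*log((1-p)/(1-q)).
p = 0.4, q = 0.85.
p*log(p/q) = 0.4*log(0.4/0.85) = -0.301509.
(1-p)*log((1-p)/(1-q)) = 0.6*log(0.6/0.15) = 0.831777.
D = -0.301509 + 0.831777 = 0.5303

0.5303


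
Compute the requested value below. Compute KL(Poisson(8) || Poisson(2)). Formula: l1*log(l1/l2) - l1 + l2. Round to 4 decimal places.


KL divergence for Poisson:
KL = l1*log(l1/l2) - l1 + l2.
l1 = 8, l2 = 2.
log(8/2) = 1.386294.
l1*log(l1/l2) = 8 * 1.386294 = 11.090355.
KL = 11.090355 - 8 + 2 = 5.0904

5.0904


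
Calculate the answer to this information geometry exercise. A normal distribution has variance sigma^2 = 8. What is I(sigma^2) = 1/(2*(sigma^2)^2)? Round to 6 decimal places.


Fisher information for variance: I(sigma^2) = 1/(2*sigma^4).
sigma^2 = 8, so sigma^4 = 64.
I = 1/(2*64) = 1/128 = 0.007813

0.007813


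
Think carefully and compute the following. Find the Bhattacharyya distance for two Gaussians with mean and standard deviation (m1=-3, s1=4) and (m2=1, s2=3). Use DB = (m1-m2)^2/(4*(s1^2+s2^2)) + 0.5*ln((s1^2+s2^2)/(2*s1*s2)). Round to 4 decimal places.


Bhattacharyya distance between two Gaussians:
DB = (m1-m2)^2/(4*(s1^2+s2^2)) + (1/2)*ln((s1^2+s2^2)/(2*s1*s2)).
(m1-m2)^2 = (-4)^2 = 16.
s1^2+s2^2 = 16 + 9 = 25.
term1 = 16/100 = 0.16.
term2 = 0.5*ln(25/24.0) = 0.020411.
DB = 0.16 + 0.020411 = 0.1804

0.1804


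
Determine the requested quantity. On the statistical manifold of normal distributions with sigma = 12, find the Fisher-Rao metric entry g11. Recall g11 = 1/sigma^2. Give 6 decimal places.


For the 2-parameter normal family, the Fisher metric has:
  g11 = 1/sigma^2, g22 = 2/sigma^2.
sigma = 12, sigma^2 = 144.
g11 = 0.006944

0.006944


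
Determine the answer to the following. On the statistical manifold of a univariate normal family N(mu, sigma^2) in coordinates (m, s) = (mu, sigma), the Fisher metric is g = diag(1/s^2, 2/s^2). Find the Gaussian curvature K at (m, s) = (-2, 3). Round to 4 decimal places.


The metric has the form g = (A dm^2 + B ds^2)/s^2 with A = 1, B = 2.
Substitute u = sqrt(A/B)*m: g = B*(du^2 + ds^2)/s^2, i.e. B times the
Poincare upper half-plane metric, which has constant Gaussian curvature -1.
Scaling a 2D metric by a constant c divides the Gaussian curvature by c,
so K = -1/B = -1/(2) = -0.5000 everywhere (the point (m, s) = (-2, 3) is irrelevant:
the curvature is constant).
The requested Gaussian curvature is K = -0.5000.

-0.5000


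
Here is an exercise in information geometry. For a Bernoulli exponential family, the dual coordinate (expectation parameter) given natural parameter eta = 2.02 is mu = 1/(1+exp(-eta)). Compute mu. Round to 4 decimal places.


Dual coordinate (expectation parameter) for Bernoulli:
mu = 1/(1+exp(-eta)).
eta = 2.02.
exp(-eta) = exp(-2.02) = 0.132655.
mu = 1/(1+0.132655) = 0.8829

0.8829


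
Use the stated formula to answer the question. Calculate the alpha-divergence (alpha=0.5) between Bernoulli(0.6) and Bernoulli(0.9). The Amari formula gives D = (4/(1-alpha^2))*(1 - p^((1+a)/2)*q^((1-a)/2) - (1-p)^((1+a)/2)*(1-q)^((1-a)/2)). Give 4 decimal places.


Amari alpha-divergence:
D = (4/(1-alpha^2))*(1 - p^((1+a)/2)*q^((1-a)/2) - (1-p)^((1+a)/2)*(1-q)^((1-a)/2)).
alpha = 0.5, p = 0.6, q = 0.9.
e1 = (1+alpha)/2 = 0.75, e2 = (1-alpha)/2 = 0.25.
t1 = p^e1 * q^e2 = 0.6^0.75 * 0.9^0.25 = 0.664009.
t2 = (1-p)^e1 * (1-q)^e2 = 0.4^0.75 * 0.1^0.25 = 0.282843.
4/(1-alpha^2) = 5.333333.
D = 5.333333*(1 - 0.664009 - 0.282843) = 0.2835

0.2835


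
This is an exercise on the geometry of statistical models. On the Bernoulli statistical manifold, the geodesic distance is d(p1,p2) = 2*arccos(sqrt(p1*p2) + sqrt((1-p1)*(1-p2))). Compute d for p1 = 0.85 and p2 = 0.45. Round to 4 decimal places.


Geodesic distance on Bernoulli manifold:
d(p1,p2) = 2*arccos(sqrt(p1*p2) + sqrt((1-p1)*(1-p2))).
sqrt(p1*p2) = sqrt(0.85*0.45) = 0.618466.
sqrt((1-p1)*(1-p2)) = sqrt(0.15*0.55) = 0.287228.
arg = 0.618466 + 0.287228 = 0.905694.
d = 2*arccos(0.905694) = 0.8756

0.8756


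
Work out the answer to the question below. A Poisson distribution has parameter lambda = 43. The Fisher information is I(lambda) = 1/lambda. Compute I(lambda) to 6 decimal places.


Fisher information for Poisson: I(lambda) = 1/lambda.
lambda = 43.
I(lambda) = 1/43 = 0.023256

0.023256


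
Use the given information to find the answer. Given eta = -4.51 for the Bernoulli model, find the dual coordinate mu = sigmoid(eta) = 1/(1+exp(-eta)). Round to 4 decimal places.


Dual coordinate (expectation parameter) for Bernoulli:
mu = 1/(1+exp(-eta)).
eta = -4.51.
exp(-eta) = exp(4.51) = 90.921819.
mu = 1/(1+90.921819) = 0.0109

0.0109


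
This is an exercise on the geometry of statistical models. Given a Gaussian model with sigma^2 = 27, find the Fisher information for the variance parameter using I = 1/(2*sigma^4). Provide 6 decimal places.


Fisher information for variance: I(sigma^2) = 1/(2*sigma^4).
sigma^2 = 27, so sigma^4 = 729.
I = 1/(2*729) = 1/1458 = 0.000686

0.000686


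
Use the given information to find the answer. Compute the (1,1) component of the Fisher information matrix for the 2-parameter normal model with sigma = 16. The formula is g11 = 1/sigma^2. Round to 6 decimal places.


For the 2-parameter normal family, the Fisher metric has:
  g11 = 1/sigma^2, g22 = 2/sigma^2.
sigma = 16, sigma^2 = 256.
g11 = 0.003906

0.003906


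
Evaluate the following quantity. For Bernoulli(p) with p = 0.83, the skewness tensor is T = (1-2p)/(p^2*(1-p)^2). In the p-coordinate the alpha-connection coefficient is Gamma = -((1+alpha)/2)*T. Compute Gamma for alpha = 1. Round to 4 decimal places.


Skewness (Amari-Chentsov) tensor: T = (1-2p)/(p^2*(1-p)^2).
p = 0.83, 1-2p = -0.66, p^2 = 0.6889, (1-p)^2 = 0.0289.
T = -0.66/(0.6889 * 0.0289) = -33.150487.
In the p-coordinate, Gamma^(alpha) = Gamma^(0) - (alpha/2)*T with Gamma^(0) = (1/2)*g'(p) = -T/2,
so Gamma^(alpha) = -((1+alpha)/2)*T.
alpha = 1, -(1+alpha)/2 = -1.0.
Gamma = -1.0 * -33.150487 = 33.1505

33.1505


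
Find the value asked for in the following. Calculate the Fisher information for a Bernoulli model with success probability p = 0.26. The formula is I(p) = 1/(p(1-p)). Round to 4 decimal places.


For Bernoulli(p), Fisher information is I(p) = 1/(p*(1-p)).
p = 0.26, 1-p = 0.74.
p*(1-p) = 0.1924.
I(p) = 1/0.1924 = 5.1975

5.1975


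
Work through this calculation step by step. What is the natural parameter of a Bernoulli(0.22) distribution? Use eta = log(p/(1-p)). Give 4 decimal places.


Natural parameter for Bernoulli: eta = log(p/(1-p)).
p = 0.22, 1-p = 0.78.
p/(1-p) = 0.282051.
eta = log(0.282051) = -1.2657

-1.2657


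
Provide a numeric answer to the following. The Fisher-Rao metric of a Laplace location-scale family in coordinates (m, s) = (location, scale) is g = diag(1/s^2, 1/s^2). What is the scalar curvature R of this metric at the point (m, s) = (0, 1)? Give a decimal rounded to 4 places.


The metric has the form g = (A dm^2 + B ds^2)/s^2 with A = 1, B = 1.
Substitute u = sqrt(A/B)*m: g = B*(du^2 + ds^2)/s^2, i.e. B times the
Poincare upper half-plane metric, which has constant Gaussian curvature -1.
Scaling a 2D metric by a constant c divides the Gaussian curvature by c,
so K = -1/B = -1/(1) = -1.0000 everywhere (the point (m, s) = (0, 1) is irrelevant:
the curvature is constant).
Scalar curvature in dimension 2: R = 2K = -2/(1) = -2.0000.

-2.0000


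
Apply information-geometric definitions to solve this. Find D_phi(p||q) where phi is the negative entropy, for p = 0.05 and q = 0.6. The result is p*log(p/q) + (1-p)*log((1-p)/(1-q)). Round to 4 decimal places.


Bregman divergence with negative entropy generator:
D = p*log(p/q) + (1-p)*log((1-p)/(1-q)).
p = 0.05, q = 0.6.
p*log(p/q) = 0.05*log(0.05/0.6) = -0.124245.
(1-p)*log((1-p)/(1-q)) = 0.95*log(0.95/0.4) = 0.821748.
D = -0.124245 + 0.821748 = 0.6975

0.6975


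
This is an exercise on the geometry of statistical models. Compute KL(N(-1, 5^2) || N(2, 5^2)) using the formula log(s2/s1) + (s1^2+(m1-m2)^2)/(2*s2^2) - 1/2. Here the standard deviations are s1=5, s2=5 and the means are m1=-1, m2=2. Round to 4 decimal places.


KL divergence between normal distributions:
KL = log(s2/s1) + (s1^2 + (m1-m2)^2)/(2*s2^2) - 1/2.
log(5/5) = 0.0.
(5^2 + (-1-2)^2)/(2*5^2) = (25 + 9)/50 = 0.68.
KL = 0.0 + 0.68 - 0.5 = 0.1800

0.1800


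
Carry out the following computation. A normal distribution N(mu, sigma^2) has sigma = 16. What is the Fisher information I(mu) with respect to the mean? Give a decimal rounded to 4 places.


The Fisher information for the mean of a normal distribution is I(mu) = 1/sigma^2.
sigma = 16, so sigma^2 = 256.
I(mu) = 1/256 = 0.0039

0.0039


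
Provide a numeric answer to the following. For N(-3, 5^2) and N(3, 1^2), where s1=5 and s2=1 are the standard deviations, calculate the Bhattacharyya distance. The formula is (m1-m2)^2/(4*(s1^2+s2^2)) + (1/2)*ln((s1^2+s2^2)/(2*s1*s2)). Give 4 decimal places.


Bhattacharyya distance between two Gaussians:
DB = (m1-m2)^2/(4*(s1^2+s2^2)) + (1/2)*ln((s1^2+s2^2)/(2*s1*s2)).
(m1-m2)^2 = (-6)^2 = 36.
s1^2+s2^2 = 25 + 1 = 26.
term1 = 36/104 = 0.346154.
term2 = 0.5*ln(26/10.0) = 0.477756.
DB = 0.346154 + 0.477756 = 0.8239

0.8239


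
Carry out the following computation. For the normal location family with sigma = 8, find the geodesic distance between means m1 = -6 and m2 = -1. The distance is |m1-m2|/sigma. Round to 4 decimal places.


On the fixed-variance normal subfamily, geodesic distance = |m1-m2|/sigma.
|-6 - -1| = 5.
sigma = 8.
d = 5/8 = 0.6250

0.6250


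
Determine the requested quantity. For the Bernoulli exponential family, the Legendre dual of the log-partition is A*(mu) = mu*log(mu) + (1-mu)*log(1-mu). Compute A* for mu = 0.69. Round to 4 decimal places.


Legendre transform for Bernoulli:
A*(mu) = mu*log(mu) + (1-mu)*log(1-mu).
mu = 0.69, 1-mu = 0.31.
mu*log(mu) = 0.69*log(0.69) = -0.256034.
(1-mu)*log(1-mu) = 0.31*log(0.31) = -0.363067.
A* = -0.256034 + -0.363067 = -0.6191

-0.6191
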